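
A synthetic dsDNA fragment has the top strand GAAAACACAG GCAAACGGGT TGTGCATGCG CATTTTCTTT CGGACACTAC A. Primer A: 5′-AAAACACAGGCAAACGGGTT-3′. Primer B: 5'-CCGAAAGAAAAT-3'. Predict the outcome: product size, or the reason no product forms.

Yes — a 42 bp product.

Primer A (AAAACACAGGCAAACGGGTT) matches the top strand at positions 2–21; it acts as a forward primer.
Primer B's reverse complement is ATTTTCTTTCGG, matching the top strand at positions 32–43; it acts as a reverse primer.
The 3' ends face each other across positions 2–43, giving a 42 bp product.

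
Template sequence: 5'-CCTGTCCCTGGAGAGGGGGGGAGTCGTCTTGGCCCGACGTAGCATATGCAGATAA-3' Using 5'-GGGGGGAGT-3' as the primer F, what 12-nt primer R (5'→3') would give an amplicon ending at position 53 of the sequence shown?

The forward primer binds at positions 16–24; the product's 3' end on the top strand is position 53.
The reverse primer anneals to the top strand over positions 42–53, i.e. to GCATATGCAGAT.
Its sequence written 5'→3' is the reverse complement: ATCTGCATATGC.

5'-ATCTGCATATGC-3'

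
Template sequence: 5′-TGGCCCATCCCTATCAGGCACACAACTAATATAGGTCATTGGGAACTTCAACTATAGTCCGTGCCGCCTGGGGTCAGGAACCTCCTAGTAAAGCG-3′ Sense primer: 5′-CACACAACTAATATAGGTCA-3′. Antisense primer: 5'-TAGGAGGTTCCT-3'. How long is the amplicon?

69 bp

The forward primer matches the template at positions 19–38.
Taking the reverse complement of TAGGAGGTTCCT gives AGGAACCTCCTA, found at positions 76–87 on the template; the primer anneals here to the top strand with its 3' end pointing upstream.
Product length = (reverse-primer end) − (forward-primer start) + 1 = 87 − 19 + 1 = 69 bp.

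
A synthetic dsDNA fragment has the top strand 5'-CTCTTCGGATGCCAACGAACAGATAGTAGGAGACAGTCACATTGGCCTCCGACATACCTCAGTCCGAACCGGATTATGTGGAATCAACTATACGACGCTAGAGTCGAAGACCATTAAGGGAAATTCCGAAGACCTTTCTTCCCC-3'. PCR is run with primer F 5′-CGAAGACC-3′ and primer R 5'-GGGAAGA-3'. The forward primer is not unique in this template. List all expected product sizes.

39 bp, 17 bp

The forward primer CGAAGACC matches the top strand at positions 105–112, 127–134.
The reverse primer's reverse complement is TCTTCCC, matching at positions 137–143.
Each forward site pairs with the reverse site to give a product ending at position 143: sizes 39, 17 bp.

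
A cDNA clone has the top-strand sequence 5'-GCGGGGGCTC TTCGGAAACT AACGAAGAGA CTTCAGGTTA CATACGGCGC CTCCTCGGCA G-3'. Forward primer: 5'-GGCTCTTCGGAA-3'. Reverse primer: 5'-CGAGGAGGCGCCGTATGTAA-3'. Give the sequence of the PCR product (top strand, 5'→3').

Scanning the template, GGCTCTTCGGAA occurs at positions 6–17; this primer anneals to the bottom strand there with its 3' end pointing downstream.
Reverse complement of the reverse primer: TTACATACGGCGCCTCCTCG. This occurs on the top strand at positions 38–57.
The product is the template from position 6 through 57 (52 bp).

5'-GGCTCTTCGGAAACTAACGAAGAGACTTCAGGTTACATACGGCGCCTCCTCG-3'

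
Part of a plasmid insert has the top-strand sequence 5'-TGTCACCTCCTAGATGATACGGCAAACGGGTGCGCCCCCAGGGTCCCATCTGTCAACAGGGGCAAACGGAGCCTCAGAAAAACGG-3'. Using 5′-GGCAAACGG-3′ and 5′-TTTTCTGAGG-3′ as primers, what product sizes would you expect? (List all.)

61 bp, 21 bp

The forward primer GGCAAACGG matches the top strand at positions 21–29, 61–69.
The reverse primer's reverse complement is CCTCAGAAAA, matching at positions 72–81.
Each forward site pairs with the reverse site to give a product ending at position 81: sizes 61, 21 bp.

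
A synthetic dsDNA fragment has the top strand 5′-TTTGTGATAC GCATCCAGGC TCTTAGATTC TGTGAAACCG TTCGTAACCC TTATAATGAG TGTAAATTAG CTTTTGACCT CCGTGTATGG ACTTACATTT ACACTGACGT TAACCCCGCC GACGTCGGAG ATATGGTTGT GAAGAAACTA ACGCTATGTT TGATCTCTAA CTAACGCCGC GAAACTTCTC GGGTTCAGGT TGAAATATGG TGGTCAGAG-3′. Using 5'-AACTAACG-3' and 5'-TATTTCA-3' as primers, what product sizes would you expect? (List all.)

62 bp, 39 bp

The forward primer AACTAACG matches the top strand at positions 146–153, 169–176.
The reverse primer's reverse complement is TGAAATA, matching at positions 201–207.
Each forward site pairs with the reverse site to give a product ending at position 207: sizes 62, 39 bp.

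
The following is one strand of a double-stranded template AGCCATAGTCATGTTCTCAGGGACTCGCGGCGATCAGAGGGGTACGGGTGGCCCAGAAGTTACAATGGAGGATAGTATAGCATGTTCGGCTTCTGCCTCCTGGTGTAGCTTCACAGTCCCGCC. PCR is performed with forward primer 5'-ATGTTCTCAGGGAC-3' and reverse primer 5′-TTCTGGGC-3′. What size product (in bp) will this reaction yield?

Forward primer ATGTTCTCAGGGAC is found on the top strand at positions 11–24.
Taking the reverse complement of TTCTGGGC gives GCCCAGAA, found at positions 51–58 on the template; the primer anneals here to the top strand with its 3' end pointing upstream.
Product length = (reverse-primer end) − (forward-primer start) + 1 = 58 − 11 + 1 = 48 bp.

48 bp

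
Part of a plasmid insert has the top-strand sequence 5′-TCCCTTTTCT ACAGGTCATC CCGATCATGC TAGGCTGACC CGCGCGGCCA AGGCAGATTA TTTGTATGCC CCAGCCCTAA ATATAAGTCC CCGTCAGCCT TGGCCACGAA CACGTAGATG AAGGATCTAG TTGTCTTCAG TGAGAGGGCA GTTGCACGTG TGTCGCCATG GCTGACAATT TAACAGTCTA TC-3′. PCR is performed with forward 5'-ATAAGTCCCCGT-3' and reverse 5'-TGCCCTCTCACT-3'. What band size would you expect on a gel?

68 bp

Forward primer ATAAGTCCCCGT is found on the top strand at positions 83–94.
Taking the reverse complement of TGCCCTCTCACT gives AGTGAGAGGGCA, found at positions 139–150 on the template; the primer anneals here to the top strand with its 3' end pointing upstream.
Amplicon spans positions 83–150: 68 bp.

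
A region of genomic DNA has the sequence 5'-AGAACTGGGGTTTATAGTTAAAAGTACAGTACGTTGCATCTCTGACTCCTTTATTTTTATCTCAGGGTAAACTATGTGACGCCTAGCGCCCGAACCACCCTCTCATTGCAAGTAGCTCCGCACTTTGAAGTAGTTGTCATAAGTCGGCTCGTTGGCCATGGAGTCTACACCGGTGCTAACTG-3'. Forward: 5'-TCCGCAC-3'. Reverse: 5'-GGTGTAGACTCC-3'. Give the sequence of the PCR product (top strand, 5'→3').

Forward primer TCCGCAC is found on the top strand at positions 117–123.
The reverse primer's reverse complement is GGAGTCTACACC, which matches the template at positions 160–171.
The product is the template from position 117 through 171 (55 bp).

5'-TCCGCACTTTGAAGTAGTTGTCATAAGTCGGCTCGTTGGCCATGGAGTCTACACC-3'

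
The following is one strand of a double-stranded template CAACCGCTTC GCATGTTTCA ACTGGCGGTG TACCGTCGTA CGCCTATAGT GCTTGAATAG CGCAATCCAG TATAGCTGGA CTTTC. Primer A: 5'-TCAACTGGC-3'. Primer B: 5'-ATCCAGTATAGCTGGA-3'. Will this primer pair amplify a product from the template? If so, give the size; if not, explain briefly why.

Primer A (TCAACTGGC) matches the top strand at positions 18–26 (3' end points downstream).
Primer B (ATCCAGTATAGCTGGA) also matches the top strand directly, at positions 65–80 — its reverse complement TCCAGCTATACTGGAT is not present.
Both primers anneal to the bottom strand with 3' ends pointing the same way, so neither can prime synthesis back toward the other.

No product — both primers anneal to the same strand and extend in the same direction.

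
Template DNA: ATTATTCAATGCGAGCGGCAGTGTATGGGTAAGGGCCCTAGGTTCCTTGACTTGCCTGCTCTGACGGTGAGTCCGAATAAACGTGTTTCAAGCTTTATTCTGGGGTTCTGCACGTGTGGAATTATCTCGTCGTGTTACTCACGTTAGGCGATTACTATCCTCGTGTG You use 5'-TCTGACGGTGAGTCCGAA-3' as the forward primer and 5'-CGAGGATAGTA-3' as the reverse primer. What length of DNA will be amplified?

104 bp

Forward primer TCTGACGGTGAGTCCGAA is found on the top strand at positions 60–77.
Reverse complement of the reverse primer: TACTATCCTCG. This occurs on the top strand at positions 153–163.
The product runs from position 60 to position 163, so its length is 163 − 60 + 1 = 104 bp.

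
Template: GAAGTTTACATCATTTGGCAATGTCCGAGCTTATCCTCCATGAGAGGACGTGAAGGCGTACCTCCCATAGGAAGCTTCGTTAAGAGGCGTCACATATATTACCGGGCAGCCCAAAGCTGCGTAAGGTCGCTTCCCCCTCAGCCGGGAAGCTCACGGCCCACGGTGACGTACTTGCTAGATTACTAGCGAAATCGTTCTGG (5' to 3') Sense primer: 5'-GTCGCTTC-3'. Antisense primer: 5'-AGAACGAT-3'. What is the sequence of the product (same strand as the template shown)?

5'-GTCGCTTCCCCCTCAGCCGGGAAGCTCACGGCCCACGGTGACGTACTTGCTAGATTACTAGCGAAATCGTTCT-3'

Forward primer GTCGCTTC is found on the top strand at positions 126–133.
Taking the reverse complement of AGAACGAT gives ATCGTTCT, found at positions 191–198 on the template; the primer anneals here to the top strand with its 3' end pointing upstream.
The product is the template from position 126 through 198 (73 bp).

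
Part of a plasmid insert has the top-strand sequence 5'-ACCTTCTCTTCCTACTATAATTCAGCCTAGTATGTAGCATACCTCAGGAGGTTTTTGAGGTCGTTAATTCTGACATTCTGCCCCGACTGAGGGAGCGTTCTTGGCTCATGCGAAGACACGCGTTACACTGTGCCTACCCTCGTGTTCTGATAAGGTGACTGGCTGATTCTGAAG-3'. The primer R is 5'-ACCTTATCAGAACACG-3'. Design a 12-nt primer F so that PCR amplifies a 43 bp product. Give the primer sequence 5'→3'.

5'-AGACACGCGTTA-3'

The reverse primer's reverse complement CGTGTTCTGATAAGGT matches the template at positions 141–156, so the product ends at position 156.
A 43 bp product then starts at position 156 − 43 + 1 = 114.
The forward primer is identical to the top strand there: AGACACGCGTTA.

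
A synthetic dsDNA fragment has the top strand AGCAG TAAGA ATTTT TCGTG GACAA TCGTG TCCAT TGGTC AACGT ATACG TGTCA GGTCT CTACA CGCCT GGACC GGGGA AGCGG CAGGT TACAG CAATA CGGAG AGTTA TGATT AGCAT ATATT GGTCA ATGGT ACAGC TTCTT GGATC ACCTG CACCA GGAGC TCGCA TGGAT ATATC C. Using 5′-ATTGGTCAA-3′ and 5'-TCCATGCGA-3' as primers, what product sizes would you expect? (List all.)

The forward primer ATTGGTCAA matches the top strand at positions 34–42, 123–131.
The reverse primer's reverse complement is TCGCATGGA, matching at positions 166–174.
Each forward site pairs with the reverse site to give a product ending at position 174: sizes 141, 52 bp.

141 bp, 52 bp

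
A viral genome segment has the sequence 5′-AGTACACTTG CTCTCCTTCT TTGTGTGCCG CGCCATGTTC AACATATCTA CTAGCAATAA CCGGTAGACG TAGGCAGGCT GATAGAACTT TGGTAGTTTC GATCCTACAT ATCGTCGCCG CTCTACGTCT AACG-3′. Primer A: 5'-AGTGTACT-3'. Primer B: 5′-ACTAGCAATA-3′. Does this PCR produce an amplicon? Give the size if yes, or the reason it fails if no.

Primer A (AGTGTACT) has reverse complement AGTACACT, which matches the top strand at positions 1–8; primer A anneals to the top strand there with its 3' end pointing upstream toward position 1.
Primer B (ACTAGCAATA) matches the top strand directly at positions 50–59; it anneals to the bottom strand with its 3' end pointing downstream toward position 59.
The 3' ends diverge (primer A extends toward position 1, primer B toward position 134), so the primers never converge on a shared product.

No product — the primers' 3' ends point away from each other.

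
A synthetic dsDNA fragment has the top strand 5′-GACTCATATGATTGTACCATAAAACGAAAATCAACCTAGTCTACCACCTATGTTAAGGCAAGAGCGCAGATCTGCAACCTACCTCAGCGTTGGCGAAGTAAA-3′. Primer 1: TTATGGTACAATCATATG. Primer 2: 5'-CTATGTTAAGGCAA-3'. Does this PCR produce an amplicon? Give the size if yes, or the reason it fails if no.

Primer 1 (TTATGGTACAATCATATG) has reverse complement CATATGATTGTACCATAA, which matches the top strand at positions 5–22; primer 1 anneals to the top strand there with its 3' end pointing upstream toward position 5.
Primer 2 (CTATGTTAAGGCAA) matches the top strand directly at positions 48–61; it anneals to the bottom strand with its 3' end pointing downstream toward position 61.
The 3' ends diverge (primer 1 extends toward position 1, primer 2 toward position 102), so the primers never converge on a shared product.

No product — the primers' 3' ends point away from each other.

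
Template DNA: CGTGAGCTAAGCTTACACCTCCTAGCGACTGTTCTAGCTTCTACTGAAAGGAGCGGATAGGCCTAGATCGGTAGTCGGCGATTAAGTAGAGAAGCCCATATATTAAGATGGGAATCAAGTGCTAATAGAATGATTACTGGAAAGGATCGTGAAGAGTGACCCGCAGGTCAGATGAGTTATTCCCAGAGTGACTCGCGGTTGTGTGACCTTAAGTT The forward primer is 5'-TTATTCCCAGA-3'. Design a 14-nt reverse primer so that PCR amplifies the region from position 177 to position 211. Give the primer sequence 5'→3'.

5'-TAAGGTCACACAAC-3'

The product's 3' end on the top strand is position 211.
The reverse primer anneals to the top strand over positions 198–211, i.e. to GTTGTGTGACCTTA.
Its sequence written 5'→3' is the reverse complement: TAAGGTCACACAAC.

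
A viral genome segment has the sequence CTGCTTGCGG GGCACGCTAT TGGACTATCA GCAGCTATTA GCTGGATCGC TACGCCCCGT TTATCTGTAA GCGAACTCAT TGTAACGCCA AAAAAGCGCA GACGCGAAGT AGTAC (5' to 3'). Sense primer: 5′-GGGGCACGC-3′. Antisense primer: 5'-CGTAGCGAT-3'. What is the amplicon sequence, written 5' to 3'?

Scanning the template, GGGGCACGC occurs at positions 9–17; this primer anneals to the bottom strand there with its 3' end pointing downstream.
The reverse primer's reverse complement is ATCGCTACG, which matches the template at positions 46–54.
The product is the template from position 9 through 54 (46 bp).

5'-GGGGCACGCTATTGGACTATCAGCAGCTATTAGCTGGATCGCTACG-3'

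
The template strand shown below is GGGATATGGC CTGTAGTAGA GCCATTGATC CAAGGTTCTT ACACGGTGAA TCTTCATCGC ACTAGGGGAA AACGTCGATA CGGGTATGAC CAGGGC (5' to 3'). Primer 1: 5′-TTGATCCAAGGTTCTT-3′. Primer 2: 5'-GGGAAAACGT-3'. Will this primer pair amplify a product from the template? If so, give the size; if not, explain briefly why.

Primer 1 (TTGATCCAAGGTTCTT) matches the top strand at positions 25–40 (3' end points downstream).
Primer 2 (GGGAAAACGT) also matches the top strand directly, at positions 66–75 — its reverse complement ACGTTTTCCC is not present.
Both primers anneal to the bottom strand with 3' ends pointing the same way, so neither can prime synthesis back toward the other.

No product — both primers anneal to the same strand and extend in the same direction.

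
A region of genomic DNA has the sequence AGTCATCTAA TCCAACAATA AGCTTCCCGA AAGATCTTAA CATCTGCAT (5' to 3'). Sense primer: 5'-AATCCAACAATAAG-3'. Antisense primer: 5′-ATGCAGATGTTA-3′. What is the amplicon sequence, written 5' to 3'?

5'-AATCCAACAATAAGCTTCCCGAAAGATCTTAACATCTGCAT-3'

The forward primer matches the template at positions 9–22.
Taking the reverse complement of ATGCAGATGTTA gives TAACATCTGCAT, found at positions 38–49 on the template; the primer anneals here to the top strand with its 3' end pointing upstream.
The product is the template from position 9 through 49 (41 bp).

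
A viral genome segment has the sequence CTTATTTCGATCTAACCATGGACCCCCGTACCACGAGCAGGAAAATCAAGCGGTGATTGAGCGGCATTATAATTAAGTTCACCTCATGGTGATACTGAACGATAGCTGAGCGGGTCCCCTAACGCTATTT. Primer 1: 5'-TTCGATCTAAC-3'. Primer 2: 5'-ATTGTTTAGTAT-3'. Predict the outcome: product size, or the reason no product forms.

No product — primer 2 has no binding site in the template.

Primer 2 (ATTGTTTAGTAT) does not match the top strand, and its reverse complement ATACTAAACAAT does not match either.
With no annealing site for primer 2, no amplification occurs.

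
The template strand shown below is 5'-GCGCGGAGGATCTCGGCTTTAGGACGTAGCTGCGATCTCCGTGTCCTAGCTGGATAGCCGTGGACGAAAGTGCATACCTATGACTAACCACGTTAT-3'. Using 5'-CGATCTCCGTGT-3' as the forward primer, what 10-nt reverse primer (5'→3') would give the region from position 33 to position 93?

5'-ACGTGGTTAG-3'

The product's 3' end on the top strand is position 93.
The reverse primer anneals to the top strand over positions 84–93, i.e. to CTAACCACGT.
Its sequence written 5'→3' is the reverse complement: ACGTGGTTAG.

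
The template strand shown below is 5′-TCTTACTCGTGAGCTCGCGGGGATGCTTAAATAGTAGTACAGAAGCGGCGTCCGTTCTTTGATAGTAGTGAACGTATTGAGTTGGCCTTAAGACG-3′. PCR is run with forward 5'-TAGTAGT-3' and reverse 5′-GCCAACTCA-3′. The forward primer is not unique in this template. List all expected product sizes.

55 bp, 24 bp

The forward primer TAGTAGT matches the top strand at positions 32–38, 63–69.
The reverse primer's reverse complement is TGAGTTGGC, matching at positions 78–86.
Each forward site pairs with the reverse site to give a product ending at position 86: sizes 55, 24 bp.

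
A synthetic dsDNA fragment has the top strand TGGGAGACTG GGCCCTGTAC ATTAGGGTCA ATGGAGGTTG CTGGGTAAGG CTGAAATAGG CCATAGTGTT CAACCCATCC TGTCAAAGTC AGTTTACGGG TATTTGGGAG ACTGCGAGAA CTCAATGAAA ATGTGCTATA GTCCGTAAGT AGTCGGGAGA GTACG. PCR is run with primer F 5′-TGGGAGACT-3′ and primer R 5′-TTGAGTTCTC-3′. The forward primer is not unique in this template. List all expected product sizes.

The forward primer TGGGAGACT matches the top strand at positions 1–9, 105–113.
The reverse primer's reverse complement is GAGAACTCAA, matching at positions 116–125.
Each forward site pairs with the reverse site to give a product ending at position 125: sizes 125, 21 bp.

125 bp, 21 bp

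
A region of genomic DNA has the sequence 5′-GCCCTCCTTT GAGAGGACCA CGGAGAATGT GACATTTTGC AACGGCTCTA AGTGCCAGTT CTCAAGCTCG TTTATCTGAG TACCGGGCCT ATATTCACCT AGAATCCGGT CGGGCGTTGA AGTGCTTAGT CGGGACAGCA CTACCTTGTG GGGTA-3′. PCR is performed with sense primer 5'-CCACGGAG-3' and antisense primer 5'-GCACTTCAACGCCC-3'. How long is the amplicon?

Scanning the template, CCACGGAG occurs at positions 18–25; this primer anneals to the bottom strand there with its 3' end pointing downstream.
The reverse primer's reverse complement is GGGCGTTGAAGTGC, which matches the template at positions 112–125.
Amplicon spans positions 18–125: 108 bp.

108 bp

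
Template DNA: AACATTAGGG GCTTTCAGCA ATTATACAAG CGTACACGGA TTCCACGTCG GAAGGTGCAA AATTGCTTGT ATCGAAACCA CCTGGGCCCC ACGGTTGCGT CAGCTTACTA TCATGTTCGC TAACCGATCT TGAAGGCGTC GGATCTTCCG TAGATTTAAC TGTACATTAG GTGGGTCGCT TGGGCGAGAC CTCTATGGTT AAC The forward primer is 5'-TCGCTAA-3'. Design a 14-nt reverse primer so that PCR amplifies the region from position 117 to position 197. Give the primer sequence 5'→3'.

5'-CATAGAGGTCTCGC-3'

The product's 3' end on the top strand is position 197.
The reverse primer anneals to the top strand over positions 184–197, i.e. to GCGAGACCTCTATG.
Its sequence written 5'→3' is the reverse complement: CATAGAGGTCTCGC.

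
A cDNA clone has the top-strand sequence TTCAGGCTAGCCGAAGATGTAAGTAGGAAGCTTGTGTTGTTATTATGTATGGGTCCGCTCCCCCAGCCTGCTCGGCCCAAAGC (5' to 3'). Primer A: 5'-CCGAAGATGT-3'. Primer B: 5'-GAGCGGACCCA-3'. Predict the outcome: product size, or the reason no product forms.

Yes — a 50 bp product.

Primer A (CCGAAGATGT) matches the top strand at positions 11–20; it acts as a forward primer.
Primer B's reverse complement is TGGGTCCGCTC, matching the top strand at positions 50–60; it acts as a reverse primer.
The 3' ends face each other across positions 11–60, giving a 50 bp product.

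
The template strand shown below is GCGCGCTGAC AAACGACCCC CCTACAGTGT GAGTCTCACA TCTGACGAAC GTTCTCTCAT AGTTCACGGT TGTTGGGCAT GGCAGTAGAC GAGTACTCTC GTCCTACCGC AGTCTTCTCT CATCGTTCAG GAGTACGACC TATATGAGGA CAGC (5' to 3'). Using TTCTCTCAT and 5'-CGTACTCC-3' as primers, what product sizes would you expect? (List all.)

86 bp, 23 bp

The forward primer TTCTCTCAT matches the top strand at positions 52–60, 115–123.
The reverse primer's reverse complement is GGAGTACG, matching at positions 130–137.
Each forward site pairs with the reverse site to give a product ending at position 137: sizes 86, 23 bp.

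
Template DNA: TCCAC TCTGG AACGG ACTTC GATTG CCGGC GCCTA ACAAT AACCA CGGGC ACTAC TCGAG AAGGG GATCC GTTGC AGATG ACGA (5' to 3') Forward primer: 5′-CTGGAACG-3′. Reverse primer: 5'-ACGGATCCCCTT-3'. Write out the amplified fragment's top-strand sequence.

Forward primer CTGGAACG is found on the top strand at positions 7–14.
The reverse primer's reverse complement is AAGGGGATCCGT, which matches the template at positions 61–72.
The product is the template from position 7 through 72 (66 bp).

5'-CTGGAACGGACTTCGATTGCCGGCGCCTAACAATAACCACGGGCACTACTCGAGAAGGGGATCCGT-3'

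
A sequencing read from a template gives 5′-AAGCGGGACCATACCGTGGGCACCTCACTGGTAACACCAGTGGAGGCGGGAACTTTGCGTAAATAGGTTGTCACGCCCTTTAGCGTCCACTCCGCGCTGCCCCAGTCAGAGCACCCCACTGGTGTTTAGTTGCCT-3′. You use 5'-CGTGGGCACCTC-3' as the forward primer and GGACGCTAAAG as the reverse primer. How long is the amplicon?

The forward primer matches the template at positions 15–26.
Reverse complement of the reverse primer: CTTTAGCGTCC. This occurs on the top strand at positions 78–88.
Amplicon spans positions 15–88: 74 bp.

74 bp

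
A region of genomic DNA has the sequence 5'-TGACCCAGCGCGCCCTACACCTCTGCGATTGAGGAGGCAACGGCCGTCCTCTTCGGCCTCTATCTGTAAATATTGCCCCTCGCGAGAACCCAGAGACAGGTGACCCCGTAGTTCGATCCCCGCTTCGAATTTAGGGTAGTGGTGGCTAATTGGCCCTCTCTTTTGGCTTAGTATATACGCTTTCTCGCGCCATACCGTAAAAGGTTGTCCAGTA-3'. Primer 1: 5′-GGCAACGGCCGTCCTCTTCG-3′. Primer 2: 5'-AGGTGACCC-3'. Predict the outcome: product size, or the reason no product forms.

Primer 1 (GGCAACGGCCGTCCTCTTCG) matches the top strand at positions 36–55 (3' end points downstream).
Primer 2 (AGGTGACCC) also matches the top strand directly, at positions 98–106 — its reverse complement GGGTCACCT is not present.
Both primers anneal to the bottom strand with 3' ends pointing the same way, so neither can prime synthesis back toward the other.

No product — both primers anneal to the same strand and extend in the same direction.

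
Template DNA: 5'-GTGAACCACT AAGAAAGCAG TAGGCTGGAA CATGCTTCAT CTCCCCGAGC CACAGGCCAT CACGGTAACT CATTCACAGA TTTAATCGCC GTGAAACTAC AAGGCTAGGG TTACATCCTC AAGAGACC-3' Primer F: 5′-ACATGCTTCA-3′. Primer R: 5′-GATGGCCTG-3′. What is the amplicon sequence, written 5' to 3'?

5'-ACATGCTTCATCTCCCCGAGCCACAGGCCATC-3'

The forward primer matches the template at positions 30–39.
Reverse complement of the reverse primer: CAGGCCATC. This occurs on the top strand at positions 53–61.
The product is the template from position 30 through 61 (32 bp).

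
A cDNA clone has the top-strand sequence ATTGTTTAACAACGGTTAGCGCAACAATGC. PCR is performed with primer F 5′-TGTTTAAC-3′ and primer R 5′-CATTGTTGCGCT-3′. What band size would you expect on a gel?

27 bp

The forward primer matches the template at positions 3–10.
Taking the reverse complement of CATTGTTGCGCT gives AGCGCAACAATG, found at positions 18–29 on the template; the primer anneals here to the top strand with its 3' end pointing upstream.
The product runs from position 3 to position 29, so its length is 29 − 3 + 1 = 27 bp.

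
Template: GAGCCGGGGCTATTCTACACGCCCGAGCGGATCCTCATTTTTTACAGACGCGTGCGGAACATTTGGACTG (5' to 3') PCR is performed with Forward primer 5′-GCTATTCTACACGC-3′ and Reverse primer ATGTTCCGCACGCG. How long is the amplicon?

54 bp

Forward primer GCTATTCTACACGC is found on the top strand at positions 9–22.
Taking the reverse complement of ATGTTCCGCACGCG gives CGCGTGCGGAACAT, found at positions 49–62 on the template; the primer anneals here to the top strand with its 3' end pointing upstream.
The product runs from position 9 to position 62, so its length is 62 − 9 + 1 = 54 bp.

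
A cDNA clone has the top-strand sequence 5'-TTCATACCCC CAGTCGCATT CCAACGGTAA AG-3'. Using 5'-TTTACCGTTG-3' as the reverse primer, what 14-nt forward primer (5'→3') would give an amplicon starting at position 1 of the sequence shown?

The reverse primer's reverse complement CAACGGTAAA matches the template at positions 22–31; the product starts at position 1.
The forward primer is identical to the top strand over positions 1–14: TTCATACCCCCAGT.

5'-TTCATACCCCCAGT-3'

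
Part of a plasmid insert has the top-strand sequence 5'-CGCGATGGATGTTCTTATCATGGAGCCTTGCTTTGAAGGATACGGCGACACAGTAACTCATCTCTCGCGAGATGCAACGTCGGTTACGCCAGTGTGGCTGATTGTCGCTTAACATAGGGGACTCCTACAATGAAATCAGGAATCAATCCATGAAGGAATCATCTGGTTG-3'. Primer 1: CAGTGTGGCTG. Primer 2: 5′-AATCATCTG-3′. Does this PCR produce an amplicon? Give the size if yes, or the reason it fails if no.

No product — both primers anneal to the same strand and extend in the same direction.

Primer 1 (CAGTGTGGCTG) matches the top strand at positions 90–100 (3' end points downstream).
Primer 2 (AATCATCTG) also matches the top strand directly, at positions 157–165 — its reverse complement CAGATGATT is not present.
Both primers anneal to the bottom strand with 3' ends pointing the same way, so neither can prime synthesis back toward the other.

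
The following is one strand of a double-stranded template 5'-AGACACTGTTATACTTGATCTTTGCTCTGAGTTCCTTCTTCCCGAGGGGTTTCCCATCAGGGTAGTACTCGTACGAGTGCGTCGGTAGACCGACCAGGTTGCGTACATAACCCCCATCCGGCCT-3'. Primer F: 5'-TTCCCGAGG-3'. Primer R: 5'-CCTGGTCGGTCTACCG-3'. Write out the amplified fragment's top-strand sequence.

5'-TTCCCGAGGGGTTTCCCATCAGGGTAGTACTCGTACGAGTGCGTCGGTAGACCGACCAGG-3'

Forward primer TTCCCGAGG is found on the top strand at positions 39–47.
The reverse primer's reverse complement is CGGTAGACCGACCAGG, which matches the template at positions 83–98.
The product is the template from position 39 through 98 (60 bp).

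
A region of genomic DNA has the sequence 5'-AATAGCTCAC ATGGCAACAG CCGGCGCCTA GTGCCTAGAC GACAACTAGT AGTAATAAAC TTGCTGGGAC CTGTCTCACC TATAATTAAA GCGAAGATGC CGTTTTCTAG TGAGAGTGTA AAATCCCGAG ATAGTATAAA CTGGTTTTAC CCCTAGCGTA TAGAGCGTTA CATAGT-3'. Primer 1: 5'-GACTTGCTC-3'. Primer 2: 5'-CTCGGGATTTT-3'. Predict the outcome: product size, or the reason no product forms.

Primer 1 (GACTTGCTC) does not match the top strand, and its reverse complement GAGCAAGTC does not match either.
With no annealing site for primer 1, no amplification occurs.

No product — primer 1 has no binding site in the template.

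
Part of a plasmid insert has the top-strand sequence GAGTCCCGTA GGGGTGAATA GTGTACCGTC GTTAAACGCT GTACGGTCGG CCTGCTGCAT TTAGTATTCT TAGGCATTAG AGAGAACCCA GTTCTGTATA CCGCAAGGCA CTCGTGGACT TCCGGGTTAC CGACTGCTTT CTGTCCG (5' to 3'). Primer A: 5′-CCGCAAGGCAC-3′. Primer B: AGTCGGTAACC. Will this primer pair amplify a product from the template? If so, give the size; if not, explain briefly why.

Primer A (CCGCAAGGCAC) matches the top strand at positions 101–111; it acts as a forward primer.
Primer B's reverse complement is GGTTACCGACT, matching the top strand at positions 125–135; it acts as a reverse primer.
The 3' ends face each other across positions 101–135, giving a 35 bp product.

Yes — a 35 bp product.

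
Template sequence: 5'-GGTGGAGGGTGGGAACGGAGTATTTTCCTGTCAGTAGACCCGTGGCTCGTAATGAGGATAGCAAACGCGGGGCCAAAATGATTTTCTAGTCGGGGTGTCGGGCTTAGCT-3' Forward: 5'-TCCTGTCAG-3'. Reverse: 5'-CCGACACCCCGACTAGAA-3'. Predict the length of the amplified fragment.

The forward primer matches the template at positions 26–34.
The reverse primer's reverse complement is TTCTAGTCGGGGTGTCGG, which matches the template at positions 84–101.
Product length = (reverse-primer end) − (forward-primer start) + 1 = 101 − 26 + 1 = 76 bp.

76 bp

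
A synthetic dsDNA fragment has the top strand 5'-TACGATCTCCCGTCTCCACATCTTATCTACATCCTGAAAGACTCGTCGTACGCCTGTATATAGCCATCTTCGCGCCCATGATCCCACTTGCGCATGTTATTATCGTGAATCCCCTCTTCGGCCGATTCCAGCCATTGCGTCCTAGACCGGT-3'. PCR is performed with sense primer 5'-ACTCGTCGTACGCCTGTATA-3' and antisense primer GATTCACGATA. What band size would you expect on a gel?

The forward primer matches the template at positions 41–60.
The reverse primer's reverse complement is TATCGTGAATC, which matches the template at positions 101–111.
Product length = (reverse-primer end) − (forward-primer start) + 1 = 111 − 41 + 1 = 71 bp.

71 bp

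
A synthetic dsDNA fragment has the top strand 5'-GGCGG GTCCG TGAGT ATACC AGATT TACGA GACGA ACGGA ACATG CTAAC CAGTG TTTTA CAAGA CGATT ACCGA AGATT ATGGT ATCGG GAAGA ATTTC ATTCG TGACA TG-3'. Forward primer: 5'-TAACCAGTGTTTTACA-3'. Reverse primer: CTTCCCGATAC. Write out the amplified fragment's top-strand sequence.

Scanning the template, TAACCAGTGTTTTACA occurs at positions 47–62; this primer anneals to the bottom strand there with its 3' end pointing downstream.
Reverse complement of the reverse primer: GTATCGGGAAG. This occurs on the top strand at positions 84–94.
The product is the template from position 47 through 94 (48 bp).

5'-TAACCAGTGTTTTACAAGACGATTACCGAAGATTATGGTATCGGGAAG-3'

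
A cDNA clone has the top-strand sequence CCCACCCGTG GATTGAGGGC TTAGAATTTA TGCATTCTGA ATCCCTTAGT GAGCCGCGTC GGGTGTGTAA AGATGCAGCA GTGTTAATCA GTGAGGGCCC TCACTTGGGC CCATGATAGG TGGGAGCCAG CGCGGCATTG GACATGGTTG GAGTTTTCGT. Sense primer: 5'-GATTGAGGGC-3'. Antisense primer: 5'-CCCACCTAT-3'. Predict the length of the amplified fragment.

114 bp

Scanning the template, GATTGAGGGC occurs at positions 11–20; this primer anneals to the bottom strand there with its 3' end pointing downstream.
The reverse primer's reverse complement is ATAGGTGGG, which matches the template at positions 116–124.
Amplicon spans positions 11–124: 114 bp.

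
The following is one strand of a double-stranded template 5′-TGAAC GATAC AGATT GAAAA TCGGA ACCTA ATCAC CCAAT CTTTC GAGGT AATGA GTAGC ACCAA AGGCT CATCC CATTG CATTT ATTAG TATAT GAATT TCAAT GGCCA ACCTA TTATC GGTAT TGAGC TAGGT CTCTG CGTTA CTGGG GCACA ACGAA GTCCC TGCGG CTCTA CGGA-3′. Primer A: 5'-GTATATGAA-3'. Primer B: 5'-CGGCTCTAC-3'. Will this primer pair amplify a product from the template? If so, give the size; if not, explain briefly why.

No product — both primers anneal to the same strand and extend in the same direction.

Primer A (GTATATGAA) matches the top strand at positions 90–98 (3' end points downstream).
Primer B (CGGCTCTAC) also matches the top strand directly, at positions 168–176 — its reverse complement GTAGAGCCG is not present.
Both primers anneal to the bottom strand with 3' ends pointing the same way, so neither can prime synthesis back toward the other.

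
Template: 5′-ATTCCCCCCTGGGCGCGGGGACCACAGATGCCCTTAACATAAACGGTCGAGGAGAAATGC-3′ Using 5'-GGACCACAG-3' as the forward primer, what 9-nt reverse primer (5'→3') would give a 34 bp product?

5'-CCTCGACCG-3'

The forward primer binds at positions 19–27, so a 34 bp product ends at position 19 + 34 − 1 = 52.
The reverse primer anneals to the top strand over positions 44–52, i.e. to CGGTCGAGG.
Its sequence written 5'→3' is the reverse complement: CCTCGACCG.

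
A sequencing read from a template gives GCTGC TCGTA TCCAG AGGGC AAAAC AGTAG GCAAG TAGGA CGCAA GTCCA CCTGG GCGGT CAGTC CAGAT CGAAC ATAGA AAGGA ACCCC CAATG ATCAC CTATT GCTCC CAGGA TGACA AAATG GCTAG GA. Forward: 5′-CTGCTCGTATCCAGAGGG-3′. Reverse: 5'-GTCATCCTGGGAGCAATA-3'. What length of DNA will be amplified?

118 bp

The forward primer matches the template at positions 2–19.
Reverse complement of the reverse primer: TATTGCTCCCAGGATGAC. This occurs on the top strand at positions 102–119.
The product runs from position 2 to position 119, so its length is 119 − 2 + 1 = 118 bp.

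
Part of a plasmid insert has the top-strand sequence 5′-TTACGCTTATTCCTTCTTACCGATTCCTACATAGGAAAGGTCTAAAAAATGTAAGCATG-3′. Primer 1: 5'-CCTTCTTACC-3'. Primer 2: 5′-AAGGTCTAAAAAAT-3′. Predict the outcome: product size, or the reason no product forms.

Primer 1 (CCTTCTTACC) matches the top strand at positions 12–21 (3' end points downstream).
Primer 2 (AAGGTCTAAAAAAT) also matches the top strand directly, at positions 37–50 — its reverse complement ATTTTTTAGACCTT is not present.
Both primers anneal to the bottom strand with 3' ends pointing the same way, so neither can prime synthesis back toward the other.

No product — both primers anneal to the same strand and extend in the same direction.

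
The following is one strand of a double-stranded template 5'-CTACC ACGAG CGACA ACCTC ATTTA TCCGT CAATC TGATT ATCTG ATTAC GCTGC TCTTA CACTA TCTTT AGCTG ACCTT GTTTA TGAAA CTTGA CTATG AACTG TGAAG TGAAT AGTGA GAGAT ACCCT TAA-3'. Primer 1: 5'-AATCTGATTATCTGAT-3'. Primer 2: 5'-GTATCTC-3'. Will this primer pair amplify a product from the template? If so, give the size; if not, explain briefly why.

Yes — a 96 bp product.

Primer 1 (AATCTGATTATCTGAT) matches the top strand at positions 32–47; it acts as a forward primer.
Primer 2's reverse complement is GAGATAC, matching the top strand at positions 121–127; it acts as a reverse primer.
The 3' ends face each other across positions 32–127, giving a 96 bp product.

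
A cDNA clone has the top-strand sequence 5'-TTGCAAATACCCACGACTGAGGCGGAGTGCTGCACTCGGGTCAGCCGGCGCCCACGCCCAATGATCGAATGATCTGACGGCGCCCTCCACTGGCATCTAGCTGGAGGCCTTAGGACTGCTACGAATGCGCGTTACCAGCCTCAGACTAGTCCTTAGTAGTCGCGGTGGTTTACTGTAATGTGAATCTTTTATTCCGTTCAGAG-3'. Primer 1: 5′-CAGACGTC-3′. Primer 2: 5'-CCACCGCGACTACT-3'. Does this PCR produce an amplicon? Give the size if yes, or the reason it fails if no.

Primer 1 (CAGACGTC) does not match the top strand, and its reverse complement GACGTCTG does not match either.
With no annealing site for primer 1, no amplification occurs.

No product — primer 1 has no binding site in the template.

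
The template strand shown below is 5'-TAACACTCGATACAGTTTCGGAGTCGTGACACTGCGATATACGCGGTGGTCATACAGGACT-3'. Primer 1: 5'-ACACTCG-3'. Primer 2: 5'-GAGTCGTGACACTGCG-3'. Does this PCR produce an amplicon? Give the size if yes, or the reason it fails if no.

Primer 1 (ACACTCG) matches the top strand at positions 3–9 (3' end points downstream).
Primer 2 (GAGTCGTGACACTGCG) also matches the top strand directly, at positions 21–36 — its reverse complement CGCAGTGTCACGACTC is not present.
Both primers anneal to the bottom strand with 3' ends pointing the same way, so neither can prime synthesis back toward the other.

No product — both primers anneal to the same strand and extend in the same direction.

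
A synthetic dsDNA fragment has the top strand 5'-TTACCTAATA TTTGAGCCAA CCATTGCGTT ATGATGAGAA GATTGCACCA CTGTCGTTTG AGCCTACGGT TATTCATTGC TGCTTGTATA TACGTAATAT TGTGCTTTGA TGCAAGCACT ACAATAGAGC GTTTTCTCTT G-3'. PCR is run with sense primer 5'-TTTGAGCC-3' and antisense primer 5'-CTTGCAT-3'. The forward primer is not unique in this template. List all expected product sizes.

The forward primer TTTGAGCC matches the top strand at positions 11–18, 57–64.
The reverse primer's reverse complement is ATGCAAG, matching at positions 110–116.
Each forward site pairs with the reverse site to give a product ending at position 116: sizes 106, 60 bp.

106 bp, 60 bp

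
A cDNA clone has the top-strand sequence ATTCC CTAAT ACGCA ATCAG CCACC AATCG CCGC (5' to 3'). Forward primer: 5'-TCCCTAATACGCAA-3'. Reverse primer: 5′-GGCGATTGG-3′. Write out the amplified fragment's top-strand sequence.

Forward primer TCCCTAATACGCAA is found on the top strand at positions 3–16.
The reverse primer's reverse complement is CCAATCGCC, which matches the template at positions 24–32.
The product is the template from position 3 through 32 (30 bp).

5'-TCCCTAATACGCAATCAGCCACCAATCGCC-3'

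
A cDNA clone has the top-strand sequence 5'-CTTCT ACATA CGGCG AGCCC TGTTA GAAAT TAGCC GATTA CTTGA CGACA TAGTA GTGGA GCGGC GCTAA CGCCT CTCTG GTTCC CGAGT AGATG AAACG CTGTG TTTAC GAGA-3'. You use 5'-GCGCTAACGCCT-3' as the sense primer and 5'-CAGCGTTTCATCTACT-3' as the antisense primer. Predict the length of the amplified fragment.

40 bp

The forward primer matches the template at positions 64–75.
Taking the reverse complement of CAGCGTTTCATCTACT gives AGTAGATGAAACGCTG, found at positions 88–103 on the template; the primer anneals here to the top strand with its 3' end pointing upstream.
Product length = (reverse-primer end) − (forward-primer start) + 1 = 103 − 64 + 1 = 40 bp.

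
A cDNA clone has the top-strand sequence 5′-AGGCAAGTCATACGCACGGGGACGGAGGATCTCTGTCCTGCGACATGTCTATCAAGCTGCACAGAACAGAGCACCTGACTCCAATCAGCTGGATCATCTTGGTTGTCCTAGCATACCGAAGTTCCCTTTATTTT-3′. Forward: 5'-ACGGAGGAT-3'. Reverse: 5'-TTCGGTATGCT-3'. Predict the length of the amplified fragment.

99 bp

Scanning the template, ACGGAGGAT occurs at positions 22–30; this primer anneals to the bottom strand there with its 3' end pointing downstream.
The reverse primer's reverse complement is AGCATACCGAA, which matches the template at positions 110–120.
The product runs from position 22 to position 120, so its length is 120 − 22 + 1 = 99 bp.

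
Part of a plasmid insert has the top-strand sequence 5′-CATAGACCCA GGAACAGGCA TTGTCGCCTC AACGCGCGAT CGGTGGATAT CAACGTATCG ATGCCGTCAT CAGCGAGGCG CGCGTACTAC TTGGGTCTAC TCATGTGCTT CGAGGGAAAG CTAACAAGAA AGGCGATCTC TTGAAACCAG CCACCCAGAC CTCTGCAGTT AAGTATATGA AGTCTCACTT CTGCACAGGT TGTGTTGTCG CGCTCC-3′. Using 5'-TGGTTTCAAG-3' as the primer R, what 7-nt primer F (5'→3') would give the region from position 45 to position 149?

5'-GGATATC-3'

The reverse primer's reverse complement CTTGAAACCA matches the template at positions 140–149; the product starts at position 45.
The forward primer is identical to the top strand over positions 45–51: GGATATC.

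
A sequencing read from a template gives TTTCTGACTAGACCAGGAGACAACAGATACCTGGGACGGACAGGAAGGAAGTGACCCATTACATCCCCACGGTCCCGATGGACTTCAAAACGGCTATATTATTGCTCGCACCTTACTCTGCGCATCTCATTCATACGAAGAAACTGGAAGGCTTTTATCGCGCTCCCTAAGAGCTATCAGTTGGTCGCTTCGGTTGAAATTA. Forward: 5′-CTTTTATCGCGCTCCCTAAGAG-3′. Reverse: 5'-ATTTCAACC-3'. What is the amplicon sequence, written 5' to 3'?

Scanning the template, CTTTTATCGCGCTCCCTAAGAG occurs at positions 152–173; this primer anneals to the bottom strand there with its 3' end pointing downstream.
The reverse primer's reverse complement is GGTTGAAAT, which matches the template at positions 192–200.
The product is the template from position 152 through 200 (49 bp).

5'-CTTTTATCGCGCTCCCTAAGAGCTATCAGTTGGTCGCTTCGGTTGAAAT-3'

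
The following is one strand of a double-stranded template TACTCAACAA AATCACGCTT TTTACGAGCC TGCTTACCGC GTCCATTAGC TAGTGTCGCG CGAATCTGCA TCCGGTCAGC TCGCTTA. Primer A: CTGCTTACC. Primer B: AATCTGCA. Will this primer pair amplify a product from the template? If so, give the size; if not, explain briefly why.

No product — both primers anneal to the same strand and extend in the same direction.

Primer A (CTGCTTACC) matches the top strand at positions 30–38 (3' end points downstream).
Primer B (AATCTGCA) also matches the top strand directly, at positions 63–70 — its reverse complement TGCAGATT is not present.
Both primers anneal to the bottom strand with 3' ends pointing the same way, so neither can prime synthesis back toward the other.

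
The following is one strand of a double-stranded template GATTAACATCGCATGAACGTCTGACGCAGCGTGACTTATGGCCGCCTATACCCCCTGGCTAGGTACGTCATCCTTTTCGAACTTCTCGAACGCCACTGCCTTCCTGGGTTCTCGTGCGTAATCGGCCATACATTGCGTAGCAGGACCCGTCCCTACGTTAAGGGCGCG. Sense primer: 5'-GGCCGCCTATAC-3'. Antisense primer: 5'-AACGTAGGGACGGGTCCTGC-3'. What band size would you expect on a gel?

Forward primer GGCCGCCTATAC is found on the top strand at positions 40–51.
The reverse primer's reverse complement is GCAGGACCCGTCCCTACGTT, which matches the template at positions 140–159.
Product length = (reverse-primer end) − (forward-primer start) + 1 = 159 − 40 + 1 = 120 bp.

120 bp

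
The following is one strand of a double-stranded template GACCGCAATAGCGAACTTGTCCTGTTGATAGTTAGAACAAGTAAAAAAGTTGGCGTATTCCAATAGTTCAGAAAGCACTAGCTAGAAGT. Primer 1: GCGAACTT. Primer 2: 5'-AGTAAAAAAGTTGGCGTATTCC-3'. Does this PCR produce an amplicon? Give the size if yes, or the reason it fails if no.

No product — both primers anneal to the same strand and extend in the same direction.

Primer 1 (GCGAACTT) matches the top strand at positions 11–18 (3' end points downstream).
Primer 2 (AGTAAAAAAGTTGGCGTATTCC) also matches the top strand directly, at positions 40–61 — its reverse complement GGAATACGCCAACTTTTTTACT is not present.
Both primers anneal to the bottom strand with 3' ends pointing the same way, so neither can prime synthesis back toward the other.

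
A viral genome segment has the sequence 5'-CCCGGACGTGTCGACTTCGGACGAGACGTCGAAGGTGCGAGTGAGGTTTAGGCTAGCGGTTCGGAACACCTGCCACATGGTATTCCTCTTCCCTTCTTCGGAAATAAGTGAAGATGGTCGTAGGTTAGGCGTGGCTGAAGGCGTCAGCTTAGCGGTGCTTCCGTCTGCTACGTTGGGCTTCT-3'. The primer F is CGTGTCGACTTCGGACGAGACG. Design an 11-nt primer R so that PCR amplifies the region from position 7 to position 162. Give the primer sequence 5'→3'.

The product's 3' end on the top strand is position 162.
The reverse primer anneals to the top strand over positions 152–162, i.e. to GCGGTGCTTCC.
Its sequence written 5'→3' is the reverse complement: GGAAGCACCGC.

5'-GGAAGCACCGC-3'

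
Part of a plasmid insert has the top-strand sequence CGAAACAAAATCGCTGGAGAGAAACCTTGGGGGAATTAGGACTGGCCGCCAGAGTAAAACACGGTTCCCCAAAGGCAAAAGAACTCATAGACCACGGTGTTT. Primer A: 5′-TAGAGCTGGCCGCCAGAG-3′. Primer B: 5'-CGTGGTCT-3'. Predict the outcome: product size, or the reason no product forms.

No product — primer A has no binding site in the template.

Primer A (TAGAGCTGGCCGCCAGAG) does not match the top strand, and its reverse complement CTCTGGCGGCCAGCTCTA does not match either.
With no annealing site for primer A, no amplification occurs.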